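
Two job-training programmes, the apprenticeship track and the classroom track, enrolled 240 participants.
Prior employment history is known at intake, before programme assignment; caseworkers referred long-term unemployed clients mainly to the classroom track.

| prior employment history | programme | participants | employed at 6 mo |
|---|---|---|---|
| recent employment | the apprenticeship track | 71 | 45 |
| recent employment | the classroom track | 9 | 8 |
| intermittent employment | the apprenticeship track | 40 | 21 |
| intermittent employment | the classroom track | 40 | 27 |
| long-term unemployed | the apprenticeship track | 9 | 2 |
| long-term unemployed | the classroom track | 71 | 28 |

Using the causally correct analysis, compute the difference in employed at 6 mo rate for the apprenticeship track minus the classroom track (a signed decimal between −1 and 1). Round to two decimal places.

Prior employment history differs across programmes for reasons unrelated to any effect of the programme itself, and it separately predicts the outcome — a classic confounder. We must compare within prior employment history levels.
Adjusting over the population distribution of prior employment history: 0.333·(0.634−0.889) + 0.333·(0.525−0.675) + 0.333·(0.222−0.394) = -0.192.

-0.19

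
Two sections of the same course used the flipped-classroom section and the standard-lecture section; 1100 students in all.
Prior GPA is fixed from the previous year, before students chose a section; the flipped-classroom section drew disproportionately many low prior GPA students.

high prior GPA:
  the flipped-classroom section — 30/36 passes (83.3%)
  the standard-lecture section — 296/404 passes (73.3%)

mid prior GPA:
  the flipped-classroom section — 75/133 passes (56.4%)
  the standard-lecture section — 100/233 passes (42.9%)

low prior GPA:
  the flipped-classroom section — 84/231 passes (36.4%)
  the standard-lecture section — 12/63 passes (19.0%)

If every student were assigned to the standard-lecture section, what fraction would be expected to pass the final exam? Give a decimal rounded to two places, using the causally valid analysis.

Since prior GPA band is a pre-existing factor (not a product of the teaching method) and it affects the outcome on its own, it is a confounder. The stratified rates, not the pooled rate, identify the causal effect.
Standardising the standard-lecture section to the population prior GPA band mix: 0.400·296/404 + 0.333·100/233 + 0.267·12/63 = 0.487.

0.49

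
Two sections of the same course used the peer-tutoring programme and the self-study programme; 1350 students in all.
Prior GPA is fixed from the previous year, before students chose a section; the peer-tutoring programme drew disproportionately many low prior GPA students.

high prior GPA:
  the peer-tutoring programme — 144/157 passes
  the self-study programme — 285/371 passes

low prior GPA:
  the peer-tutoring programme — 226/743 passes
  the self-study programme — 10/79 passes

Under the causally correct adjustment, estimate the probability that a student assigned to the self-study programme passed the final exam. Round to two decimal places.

Prior GPA band satisfies the back-door criterion: it is not a descendant of the teaching method, and it blocks the spurious path from teaching method to outcome. Adjusting for it (i.e., using the within-prior GPA band rates) gives the causal effect.
Standardising the self-study programme to the population prior GPA band mix: 0.391·285/371 + 0.609·10/79 = 0.378.

0.38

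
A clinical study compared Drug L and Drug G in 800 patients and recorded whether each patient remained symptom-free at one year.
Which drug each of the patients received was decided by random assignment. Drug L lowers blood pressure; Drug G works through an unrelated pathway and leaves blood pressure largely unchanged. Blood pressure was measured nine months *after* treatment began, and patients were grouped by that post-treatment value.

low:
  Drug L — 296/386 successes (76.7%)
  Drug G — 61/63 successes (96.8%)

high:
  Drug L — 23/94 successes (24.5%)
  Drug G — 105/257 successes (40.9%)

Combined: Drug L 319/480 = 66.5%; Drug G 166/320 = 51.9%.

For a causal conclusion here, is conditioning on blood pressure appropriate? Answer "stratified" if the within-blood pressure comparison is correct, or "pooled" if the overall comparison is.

Within every blood pressure level Drug G has the higher rate, yet pooled Drug L does — Simpson's reversal.
Blood pressure lies on the pathway drug → blood pressure → outcome, so adjusting for it blocks the indirect effect. For the total causal effect of drug, use the unadjusted pooled rates.
Pooled: Drug L 66.5% vs Drug G 51.9%; Drug L is higher overall.

pooled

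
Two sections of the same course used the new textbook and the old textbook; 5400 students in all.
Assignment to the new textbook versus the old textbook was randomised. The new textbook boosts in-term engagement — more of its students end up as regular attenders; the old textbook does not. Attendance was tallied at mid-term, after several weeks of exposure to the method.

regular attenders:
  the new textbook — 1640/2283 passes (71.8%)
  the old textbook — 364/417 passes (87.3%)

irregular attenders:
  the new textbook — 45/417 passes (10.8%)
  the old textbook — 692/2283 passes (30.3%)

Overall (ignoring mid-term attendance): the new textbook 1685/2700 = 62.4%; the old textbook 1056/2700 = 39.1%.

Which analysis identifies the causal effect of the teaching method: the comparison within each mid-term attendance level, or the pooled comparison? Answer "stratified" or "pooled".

the old textbook is higher inside every mid-term attendance stratum but the new textbook is higher in aggregate. Whether to stratify depends on how mid-term attendance relates to the teaching method.
Mid-term attendance is downstream of the teaching method. One should not condition on a consequence of treatment, so the overall rates are the right comparison.
Pooled: the new textbook 62.4% vs the old textbook 39.1%; the new textbook is higher overall.

pooled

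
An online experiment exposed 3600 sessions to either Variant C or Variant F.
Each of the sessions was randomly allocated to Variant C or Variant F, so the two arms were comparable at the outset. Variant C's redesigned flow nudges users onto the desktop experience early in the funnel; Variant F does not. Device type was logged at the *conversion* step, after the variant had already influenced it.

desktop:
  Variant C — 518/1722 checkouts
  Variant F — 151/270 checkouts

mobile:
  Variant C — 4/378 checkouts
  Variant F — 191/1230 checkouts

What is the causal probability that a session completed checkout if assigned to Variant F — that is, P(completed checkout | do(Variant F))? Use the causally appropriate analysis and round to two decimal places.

The stratified and pooled comparisons disagree (Variant F wins within each device type; Variant C wins overall), so the answer turns on the causal role of device type.
Device type is downstream of the variant. One should not condition on a consequence of treatment, so the overall rates are the right comparison.
So P(outcome | do(Variant F)) is just the pooled rate for Variant F: 342/1500 = 0.228.

0.23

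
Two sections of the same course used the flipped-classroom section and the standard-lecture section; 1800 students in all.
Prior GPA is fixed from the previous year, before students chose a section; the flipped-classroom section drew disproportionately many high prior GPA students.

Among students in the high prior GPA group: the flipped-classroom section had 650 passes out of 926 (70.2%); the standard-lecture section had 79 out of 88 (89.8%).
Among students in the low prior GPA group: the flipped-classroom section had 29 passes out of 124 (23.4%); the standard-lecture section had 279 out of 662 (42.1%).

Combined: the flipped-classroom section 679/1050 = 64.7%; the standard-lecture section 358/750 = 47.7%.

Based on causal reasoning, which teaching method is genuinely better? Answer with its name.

the standard-lecture section is higher inside every prior GPA band stratum but the flipped-classroom section is higher in aggregate. Whether to stratify depends on how prior GPA band relates to the teaching method.
Prior GPA band satisfies the back-door criterion: it is not a descendant of the teaching method, and it blocks the spurious path from teaching method to outcome. Adjusting for it (i.e., using the within-prior GPA band rates) gives the causal effect.
Within each level — high prior GPA: 70.2% vs 89.8%; low prior GPA: 23.4% vs 42.1% — the standard-lecture section is higher every time.

the standard-lecture section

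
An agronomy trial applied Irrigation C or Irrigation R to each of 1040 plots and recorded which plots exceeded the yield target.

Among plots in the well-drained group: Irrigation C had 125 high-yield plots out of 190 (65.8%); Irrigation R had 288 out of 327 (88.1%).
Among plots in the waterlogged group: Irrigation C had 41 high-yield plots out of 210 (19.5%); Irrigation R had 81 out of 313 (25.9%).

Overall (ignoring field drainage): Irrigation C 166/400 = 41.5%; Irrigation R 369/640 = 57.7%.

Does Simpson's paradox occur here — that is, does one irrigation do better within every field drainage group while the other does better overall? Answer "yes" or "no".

no

Within each field drainage level (well-drained 65.8% vs 88.1%; waterlogged 19.5% vs 25.9%), Irrigation R has the higher rate every time. Pooled: 41.5% vs 57.7% — Irrigation R has the higher rate overall. They agree.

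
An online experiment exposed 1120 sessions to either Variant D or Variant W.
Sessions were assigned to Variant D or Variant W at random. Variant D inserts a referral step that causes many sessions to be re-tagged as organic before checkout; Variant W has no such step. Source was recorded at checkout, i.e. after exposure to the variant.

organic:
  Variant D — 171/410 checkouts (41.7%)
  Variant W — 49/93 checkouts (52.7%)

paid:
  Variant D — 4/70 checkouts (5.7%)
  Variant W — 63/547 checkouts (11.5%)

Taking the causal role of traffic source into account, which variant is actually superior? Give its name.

The stratified and pooled comparisons disagree (Variant W wins within each traffic source; Variant D wins overall), so the answer turns on the causal role of traffic source.
Traffic source lies on the pathway variant → traffic source → outcome, so adjusting for it blocks the indirect effect. For the total causal effect of variant, use the unadjusted pooled rates.
Pooled: Variant D 36.5% vs Variant W 17.5%; Variant D is higher overall.

Variant D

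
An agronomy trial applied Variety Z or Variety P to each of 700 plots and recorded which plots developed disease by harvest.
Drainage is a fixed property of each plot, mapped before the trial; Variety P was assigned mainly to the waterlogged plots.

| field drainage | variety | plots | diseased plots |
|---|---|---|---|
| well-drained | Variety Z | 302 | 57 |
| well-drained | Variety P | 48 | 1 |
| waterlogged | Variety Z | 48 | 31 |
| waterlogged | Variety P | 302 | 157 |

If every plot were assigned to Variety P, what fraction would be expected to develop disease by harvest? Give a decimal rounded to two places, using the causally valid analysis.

The imbalance in field drainage arose from how plots were allocated, not from anything the variety did; and field drainage independently affects the outcome. The pooled gap is confounded — condition on field drainage.
Standardising Variety P to the population field drainage mix: 0.500·1/48 + 0.500·157/302 = 0.270.

0.27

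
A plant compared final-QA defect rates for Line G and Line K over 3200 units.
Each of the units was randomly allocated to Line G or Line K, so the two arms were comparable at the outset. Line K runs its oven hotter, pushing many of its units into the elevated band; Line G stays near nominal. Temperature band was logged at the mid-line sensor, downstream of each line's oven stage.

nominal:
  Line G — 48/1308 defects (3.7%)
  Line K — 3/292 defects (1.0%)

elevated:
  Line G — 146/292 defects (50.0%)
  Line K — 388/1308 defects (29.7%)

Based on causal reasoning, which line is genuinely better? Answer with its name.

Within every in-process temperature band level Line K has the lower rate, yet pooled Line G does — Simpson's reversal.
In-process temperature band is recorded after the line and is itself shifted by it — it sits on the causal path from line to outcome. Conditioning on a mediator would strip out part of the effect we want; the pooled comparison gives the total causal effect.
Pooled: Line G 12.1% vs Line K 24.4%; Line G is lower overall.

Line G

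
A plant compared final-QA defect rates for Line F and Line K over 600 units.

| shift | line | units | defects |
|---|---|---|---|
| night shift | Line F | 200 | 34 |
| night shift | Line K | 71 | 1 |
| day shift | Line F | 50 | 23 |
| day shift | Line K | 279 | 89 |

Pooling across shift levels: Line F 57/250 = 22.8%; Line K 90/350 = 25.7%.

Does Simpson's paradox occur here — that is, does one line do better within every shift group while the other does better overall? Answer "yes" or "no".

yes

Within each shift level (night shift 17.0% vs 1.4%; day shift 46.0% vs 31.9%), Line K has the lower rate every time. Pooled: 22.8% vs 25.7% — Line F has the lower rate overall. The two comparisons disagree.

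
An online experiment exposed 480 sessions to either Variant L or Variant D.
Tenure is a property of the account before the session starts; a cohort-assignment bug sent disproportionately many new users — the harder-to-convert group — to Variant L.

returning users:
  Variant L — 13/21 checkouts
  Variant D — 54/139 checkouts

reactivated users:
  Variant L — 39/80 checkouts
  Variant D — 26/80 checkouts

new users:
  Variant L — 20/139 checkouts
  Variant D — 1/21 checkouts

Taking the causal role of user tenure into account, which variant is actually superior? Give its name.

Variant L

User tenure is set before the variant has any effect — it is not caused by the variant — and it independently drives the outcome. That makes it a confounder, so the causal comparison is within user tenure levels.
Within each level — returning users: 61.9% vs 38.8%; reactivated users: 48.8% vs 32.5%; new users: 14.4% vs 4.8% — Variant L is higher every time.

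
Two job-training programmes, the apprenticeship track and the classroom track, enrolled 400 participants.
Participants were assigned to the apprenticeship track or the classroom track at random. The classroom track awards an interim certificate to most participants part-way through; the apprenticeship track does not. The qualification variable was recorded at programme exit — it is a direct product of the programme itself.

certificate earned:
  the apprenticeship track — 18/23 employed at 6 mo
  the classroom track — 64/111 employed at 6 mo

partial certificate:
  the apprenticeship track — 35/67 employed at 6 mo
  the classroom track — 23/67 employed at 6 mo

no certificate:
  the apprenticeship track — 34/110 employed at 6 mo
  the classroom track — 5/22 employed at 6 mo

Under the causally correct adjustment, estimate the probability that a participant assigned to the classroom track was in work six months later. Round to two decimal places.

Within every qualification attained during the programme level the apprenticeship track has the higher rate, yet pooled the classroom track does — Simpson's reversal.
Qualification attained during the programme is downstream of the programme. One should not condition on a consequence of treatment, so the overall rates are the right comparison.
So P(outcome | do(the classroom track)) is just the pooled rate for the classroom track: 92/200 = 0.460.

0.46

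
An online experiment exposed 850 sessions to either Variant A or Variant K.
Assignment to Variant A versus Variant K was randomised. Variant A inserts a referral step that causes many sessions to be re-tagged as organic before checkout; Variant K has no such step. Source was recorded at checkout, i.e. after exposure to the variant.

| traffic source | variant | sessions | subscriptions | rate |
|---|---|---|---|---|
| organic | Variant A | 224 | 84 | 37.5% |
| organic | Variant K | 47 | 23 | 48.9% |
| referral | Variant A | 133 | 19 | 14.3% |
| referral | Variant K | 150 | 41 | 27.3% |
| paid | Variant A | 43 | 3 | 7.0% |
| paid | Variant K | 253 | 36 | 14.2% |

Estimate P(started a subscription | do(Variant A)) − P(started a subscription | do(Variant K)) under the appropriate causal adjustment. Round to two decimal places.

Variant K is higher inside every traffic source stratum but Variant A is higher in aggregate. Whether to stratify depends on how traffic source relates to the variant.
Stratifying would compare variants among sessions the variants themselves sorted into traffic source groups — a form of selection on an intermediate. The unconditioned pooled rates give the total causal effect.
The causal difference is the pooled difference: 0.265 − 0.222 = +0.043.

+0.04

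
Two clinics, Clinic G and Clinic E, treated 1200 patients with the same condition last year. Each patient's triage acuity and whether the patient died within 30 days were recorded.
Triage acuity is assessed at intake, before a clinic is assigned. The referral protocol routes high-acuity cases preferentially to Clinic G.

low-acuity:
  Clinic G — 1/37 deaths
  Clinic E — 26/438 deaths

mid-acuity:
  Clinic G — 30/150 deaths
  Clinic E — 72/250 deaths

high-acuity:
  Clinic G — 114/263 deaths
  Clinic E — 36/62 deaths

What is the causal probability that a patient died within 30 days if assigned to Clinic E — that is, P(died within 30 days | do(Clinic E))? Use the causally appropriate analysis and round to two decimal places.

Clinic G is lower inside every triage acuity stratum but Clinic E is lower in aggregate. Whether to stratify depends on how triage acuity relates to the clinic.
Here triage acuity is a common cause — it drives both which clinic a case falls under and the outcome. The crude comparison mixes populations; the stratum-specific rates are the causally relevant ones.
Standardising Clinic E to the population triage acuity mix: 0.396·26/438 + 0.333·72/250 + 0.271·36/62 = 0.277.

0.28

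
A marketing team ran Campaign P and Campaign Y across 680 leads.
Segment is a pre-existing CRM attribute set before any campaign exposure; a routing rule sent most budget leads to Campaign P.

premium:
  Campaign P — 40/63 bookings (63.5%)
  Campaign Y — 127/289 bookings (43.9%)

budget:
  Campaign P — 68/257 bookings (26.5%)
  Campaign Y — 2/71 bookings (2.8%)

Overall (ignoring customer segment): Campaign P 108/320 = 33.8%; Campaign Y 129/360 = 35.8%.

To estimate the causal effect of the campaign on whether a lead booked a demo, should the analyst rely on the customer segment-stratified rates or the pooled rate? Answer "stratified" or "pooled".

The customer segment-specific comparison favours Campaign P throughout, but the pooled figures favour Campaign Y. The question is whether to condition on customer segment.
Customer segment is set before the campaign has any effect — it is not caused by the campaign — and it independently drives the outcome. That makes it a confounder, so the causal comparison is within customer segment levels.
Within each level — premium: 63.5% vs 43.9%; budget: 26.5% vs 2.8% — Campaign P is higher every time.

stratified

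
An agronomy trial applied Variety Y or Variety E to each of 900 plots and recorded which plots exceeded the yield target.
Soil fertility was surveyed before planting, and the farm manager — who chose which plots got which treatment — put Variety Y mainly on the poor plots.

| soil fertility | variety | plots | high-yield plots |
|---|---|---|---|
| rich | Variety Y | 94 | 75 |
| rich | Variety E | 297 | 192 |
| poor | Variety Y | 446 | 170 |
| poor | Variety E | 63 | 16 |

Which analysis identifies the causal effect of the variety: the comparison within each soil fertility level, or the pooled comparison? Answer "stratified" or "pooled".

The soil fertility-specific comparison favours Variety Y throughout, but the pooled figures favour Variety E. The question is whether to condition on soil fertility.
Soil fertility satisfies the back-door criterion: it is not a descendant of the variety, and it blocks the spurious path from variety to outcome. Adjusting for it (i.e., using the within-soil fertility rates) gives the causal effect.
Within each level — rich: 79.8% vs 64.6%; poor: 38.1% vs 25.4% — Variety Y is higher every time.

stratified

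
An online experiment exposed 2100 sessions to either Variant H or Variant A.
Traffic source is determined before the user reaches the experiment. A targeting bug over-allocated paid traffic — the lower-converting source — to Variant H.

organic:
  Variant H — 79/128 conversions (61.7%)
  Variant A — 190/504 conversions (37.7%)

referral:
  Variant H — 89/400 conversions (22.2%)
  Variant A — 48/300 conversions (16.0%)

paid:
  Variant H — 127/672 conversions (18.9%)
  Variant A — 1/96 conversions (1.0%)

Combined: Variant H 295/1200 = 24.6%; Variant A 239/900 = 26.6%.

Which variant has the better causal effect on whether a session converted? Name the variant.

Variant H

Within every traffic source level Variant H has the higher rate, yet pooled Variant A does — Simpson's reversal.
Traffic source satisfies the back-door criterion: it is not a descendant of the variant, and it blocks the spurious path from variant to outcome. Adjusting for it (i.e., using the within-traffic source rates) gives the causal effect.
Within each level — organic: 61.7% vs 37.7%; referral: 22.2% vs 16.0%; paid: 18.9% vs 1.0% — Variant H is higher every time.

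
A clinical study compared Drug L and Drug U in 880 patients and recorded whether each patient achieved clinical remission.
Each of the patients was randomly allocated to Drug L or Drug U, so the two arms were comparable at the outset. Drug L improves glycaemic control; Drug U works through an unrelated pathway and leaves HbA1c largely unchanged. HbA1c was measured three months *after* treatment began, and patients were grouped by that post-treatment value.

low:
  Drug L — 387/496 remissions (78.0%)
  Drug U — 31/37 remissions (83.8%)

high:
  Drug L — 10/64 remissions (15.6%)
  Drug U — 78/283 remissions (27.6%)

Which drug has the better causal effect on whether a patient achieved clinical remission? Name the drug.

Stratifying would compare drugs among patients the drugs themselves sorted into HbA1c groups — a form of selection on an intermediate. The unconditioned pooled rates give the total causal effect.
Pooled: Drug L 70.9% vs Drug U 34.1%; Drug L is higher overall.

Drug L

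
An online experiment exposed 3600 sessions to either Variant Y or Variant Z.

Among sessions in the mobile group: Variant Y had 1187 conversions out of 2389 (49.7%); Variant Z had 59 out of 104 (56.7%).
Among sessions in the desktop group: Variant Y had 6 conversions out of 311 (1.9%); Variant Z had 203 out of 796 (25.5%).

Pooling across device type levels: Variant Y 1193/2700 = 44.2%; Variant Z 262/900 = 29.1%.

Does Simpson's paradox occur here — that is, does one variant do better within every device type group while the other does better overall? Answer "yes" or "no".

Within each device type level (mobile 49.7% vs 56.7%; desktop 1.9% vs 25.5%), Variant Z has the higher rate every time. Pooled: 44.2% vs 29.1% — Variant Y has the higher rate overall. The two comparisons disagree.

yes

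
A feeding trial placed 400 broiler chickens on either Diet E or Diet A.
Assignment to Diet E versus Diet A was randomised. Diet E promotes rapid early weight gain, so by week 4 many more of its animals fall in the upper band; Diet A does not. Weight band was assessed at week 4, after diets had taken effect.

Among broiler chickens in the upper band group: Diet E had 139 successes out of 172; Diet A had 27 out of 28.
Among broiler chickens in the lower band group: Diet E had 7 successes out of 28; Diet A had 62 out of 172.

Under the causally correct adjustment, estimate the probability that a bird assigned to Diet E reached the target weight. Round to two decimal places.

0.73

Within every week-4 weight band level Diet A has the higher rate, yet pooled Diet E does — Simpson's reversal.
Because the diet influences week-4 weight band, week-4 weight band is a post-treatment mediator, not a confounder. Stratifying on it would bias the estimate; the causal effect is the crude pooled difference.
So P(outcome | do(Diet E)) is just the pooled rate for Diet E: 146/200 = 0.730.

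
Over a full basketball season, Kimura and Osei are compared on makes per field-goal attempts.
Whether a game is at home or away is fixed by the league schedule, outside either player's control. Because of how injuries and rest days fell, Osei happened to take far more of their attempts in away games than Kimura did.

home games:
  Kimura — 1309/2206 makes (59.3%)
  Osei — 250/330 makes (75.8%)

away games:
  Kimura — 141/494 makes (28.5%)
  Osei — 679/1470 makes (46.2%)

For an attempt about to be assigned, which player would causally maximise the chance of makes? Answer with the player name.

Osei

Since game venue is a pre-existing factor (not a product of the player) and it affects the outcome on its own, it is a confounder. The stratified rates, not the pooled rate, identify the causal effect.
Within each level — home games: 59.3% vs 75.8%; away games: 28.5% vs 46.2% — Osei is higher every time.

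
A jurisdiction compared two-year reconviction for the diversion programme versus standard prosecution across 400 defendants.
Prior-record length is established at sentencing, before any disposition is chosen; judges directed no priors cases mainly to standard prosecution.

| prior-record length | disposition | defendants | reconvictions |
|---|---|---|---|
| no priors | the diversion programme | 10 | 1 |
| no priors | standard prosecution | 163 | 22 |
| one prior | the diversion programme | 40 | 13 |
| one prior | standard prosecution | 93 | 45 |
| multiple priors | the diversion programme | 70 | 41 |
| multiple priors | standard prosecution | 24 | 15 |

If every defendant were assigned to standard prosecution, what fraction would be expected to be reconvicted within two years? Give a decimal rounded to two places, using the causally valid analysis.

0.37

The prior-record length-specific comparison favours the diversion programme throughout, but the pooled figures favour standard prosecution. The question is whether to condition on prior-record length.
Nothing the disposition does changes prior-record length; the imbalance is an allocation artefact. With prior-record length also predicting the outcome, the pooled figure is confounded, and the within-stratum comparison is the causal one.
Standardising standard prosecution to the population prior-record length mix: 0.432·22/163 + 0.333·45/93 + 0.235·15/24 = 0.366.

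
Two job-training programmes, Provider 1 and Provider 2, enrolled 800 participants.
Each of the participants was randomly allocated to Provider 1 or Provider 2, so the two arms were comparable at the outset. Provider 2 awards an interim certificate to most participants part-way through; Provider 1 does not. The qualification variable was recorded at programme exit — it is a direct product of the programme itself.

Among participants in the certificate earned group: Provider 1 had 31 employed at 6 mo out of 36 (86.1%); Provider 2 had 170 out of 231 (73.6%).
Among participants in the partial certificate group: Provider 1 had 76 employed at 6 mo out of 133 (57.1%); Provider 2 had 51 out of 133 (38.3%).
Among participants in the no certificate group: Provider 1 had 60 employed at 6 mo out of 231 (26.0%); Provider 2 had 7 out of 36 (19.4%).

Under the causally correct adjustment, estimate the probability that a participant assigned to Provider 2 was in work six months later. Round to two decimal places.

0.57

Because the programme influences qualification attained during the programme, qualification attained during the programme is a post-treatment mediator, not a confounder. Stratifying on it would bias the estimate; the causal effect is the crude pooled difference.
So P(outcome | do(Provider 2)) is just the pooled rate for Provider 2: 228/400 = 0.570.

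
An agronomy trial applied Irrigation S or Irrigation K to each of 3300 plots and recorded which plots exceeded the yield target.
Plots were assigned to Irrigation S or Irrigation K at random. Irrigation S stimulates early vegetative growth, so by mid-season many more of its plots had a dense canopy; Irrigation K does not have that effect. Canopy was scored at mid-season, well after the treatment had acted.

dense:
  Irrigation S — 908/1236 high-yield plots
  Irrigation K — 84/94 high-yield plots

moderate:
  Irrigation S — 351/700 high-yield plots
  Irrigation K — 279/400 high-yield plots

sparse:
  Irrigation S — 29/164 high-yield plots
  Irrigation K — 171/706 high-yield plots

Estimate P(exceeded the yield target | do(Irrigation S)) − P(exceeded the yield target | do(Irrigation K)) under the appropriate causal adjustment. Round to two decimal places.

Within every mid-season canopy level Irrigation K has the higher rate, yet pooled Irrigation S does — Simpson's reversal.
The distribution of mid-season canopy is itself part of what the irrigation does — it is an intermediate outcome. Holding it fixed would remove that part of the effect; the total effect is the pooled difference.
The causal difference is the pooled difference: 0.613 − 0.445 = +0.168.

+0.17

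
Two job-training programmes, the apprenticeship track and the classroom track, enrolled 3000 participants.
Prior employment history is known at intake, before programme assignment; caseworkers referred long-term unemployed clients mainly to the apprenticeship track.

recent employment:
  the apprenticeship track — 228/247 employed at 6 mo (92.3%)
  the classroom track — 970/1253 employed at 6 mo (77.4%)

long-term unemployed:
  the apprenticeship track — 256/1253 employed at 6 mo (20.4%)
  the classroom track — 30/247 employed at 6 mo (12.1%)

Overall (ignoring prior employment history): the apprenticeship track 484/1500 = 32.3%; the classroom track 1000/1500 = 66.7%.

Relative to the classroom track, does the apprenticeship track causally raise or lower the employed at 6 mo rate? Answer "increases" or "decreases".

The imbalance in prior employment history arose from how participants were allocated, not from anything the programme did; and prior employment history independently affects the outcome. The pooled gap is confounded — condition on prior employment history.
Within each level — recent employment: 92.3% vs 77.4%; long-term unemployed: 20.4% vs 12.1% — the apprenticeship track is higher every time.

increases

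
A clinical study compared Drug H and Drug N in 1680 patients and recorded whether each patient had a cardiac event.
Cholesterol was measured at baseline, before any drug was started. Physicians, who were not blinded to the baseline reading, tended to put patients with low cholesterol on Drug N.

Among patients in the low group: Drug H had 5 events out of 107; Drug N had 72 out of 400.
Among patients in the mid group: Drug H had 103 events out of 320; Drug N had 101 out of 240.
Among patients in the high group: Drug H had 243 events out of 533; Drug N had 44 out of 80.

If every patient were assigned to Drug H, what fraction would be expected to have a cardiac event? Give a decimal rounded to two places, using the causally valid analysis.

0.29

Drug H is lower inside every cholesterol stratum but Drug N is lower in aggregate. Whether to stratify depends on how cholesterol relates to the drug.
Since cholesterol is a pre-existing factor (not a product of the drug) and it affects the outcome on its own, it is a confounder. The stratified rates, not the pooled rate, identify the causal effect.
Standardising Drug H to the population cholesterol mix: 0.302·5/107 + 0.333·103/320 + 0.365·243/533 = 0.288.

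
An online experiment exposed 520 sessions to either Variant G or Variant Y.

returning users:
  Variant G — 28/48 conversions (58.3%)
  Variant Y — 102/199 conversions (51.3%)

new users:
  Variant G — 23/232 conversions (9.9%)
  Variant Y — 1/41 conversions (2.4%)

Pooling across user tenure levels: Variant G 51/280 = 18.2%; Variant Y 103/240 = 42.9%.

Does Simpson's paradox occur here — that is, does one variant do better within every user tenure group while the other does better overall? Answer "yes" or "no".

yes

Within each user tenure level (returning users 58.3% vs 51.3%; new users 9.9% vs 2.4%), Variant G has the higher rate every time. Pooled: 18.2% vs 42.9% — Variant Y has the higher rate overall. The two comparisons disagree.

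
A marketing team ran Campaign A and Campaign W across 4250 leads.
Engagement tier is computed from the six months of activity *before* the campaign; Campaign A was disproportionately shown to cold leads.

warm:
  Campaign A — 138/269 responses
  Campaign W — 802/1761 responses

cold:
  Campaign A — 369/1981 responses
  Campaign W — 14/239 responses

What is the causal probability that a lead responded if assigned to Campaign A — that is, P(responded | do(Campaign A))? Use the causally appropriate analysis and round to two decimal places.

0.34

Engagement tier is set before the campaign has any effect — it is not caused by the campaign — and it independently drives the outcome. That makes it a confounder, so the causal comparison is within engagement tier levels.
Standardising Campaign A to the population engagement tier mix: 0.478·138/269 + 0.522·369/1981 = 0.342.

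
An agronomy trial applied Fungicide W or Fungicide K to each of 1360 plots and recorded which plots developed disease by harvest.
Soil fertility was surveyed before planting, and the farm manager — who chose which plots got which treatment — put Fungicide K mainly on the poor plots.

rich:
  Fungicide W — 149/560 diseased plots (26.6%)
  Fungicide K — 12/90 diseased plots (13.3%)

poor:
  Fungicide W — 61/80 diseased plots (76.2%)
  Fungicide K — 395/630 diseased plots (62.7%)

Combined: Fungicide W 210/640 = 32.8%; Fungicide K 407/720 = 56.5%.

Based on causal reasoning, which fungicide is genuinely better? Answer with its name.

Fungicide K

The imbalance in soil fertility arose from how plots were allocated, not from anything the fungicide did; and soil fertility independently affects the outcome. The pooled gap is confounded — condition on soil fertility.
Within each level — rich: 26.6% vs 13.3%; poor: 76.2% vs 62.7% — Fungicide K is lower every time.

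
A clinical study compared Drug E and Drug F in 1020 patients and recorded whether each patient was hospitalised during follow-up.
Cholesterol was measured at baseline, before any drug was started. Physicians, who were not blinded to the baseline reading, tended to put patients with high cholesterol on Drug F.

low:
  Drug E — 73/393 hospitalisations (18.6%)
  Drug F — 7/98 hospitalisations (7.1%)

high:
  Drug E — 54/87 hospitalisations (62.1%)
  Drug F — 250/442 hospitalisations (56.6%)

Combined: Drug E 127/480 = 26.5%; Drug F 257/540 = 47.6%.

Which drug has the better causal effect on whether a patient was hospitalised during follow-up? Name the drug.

Drug F

The imbalance in cholesterol arose from how patients were allocated, not from anything the drug did; and cholesterol independently affects the outcome. The pooled gap is confounded — condition on cholesterol.
Within each level — low: 18.6% vs 7.1%; high: 62.1% vs 56.6% — Drug F is lower every time.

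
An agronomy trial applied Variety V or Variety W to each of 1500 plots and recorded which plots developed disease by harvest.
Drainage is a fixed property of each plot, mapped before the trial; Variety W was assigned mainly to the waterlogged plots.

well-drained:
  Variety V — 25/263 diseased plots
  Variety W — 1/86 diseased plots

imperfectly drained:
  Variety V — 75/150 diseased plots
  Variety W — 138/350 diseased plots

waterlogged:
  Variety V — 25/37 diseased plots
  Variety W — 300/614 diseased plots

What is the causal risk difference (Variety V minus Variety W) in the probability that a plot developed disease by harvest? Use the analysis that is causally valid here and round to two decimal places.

+0.14

Field drainage is set before the variety has any effect — it is not caused by the variety — and it independently drives the outcome. That makes it a confounder, so the causal comparison is within field drainage levels.
Adjusting over the population distribution of field drainage: 0.233·(0.095−0.012) + 0.333·(0.500−0.394) + 0.434·(0.676−0.489) = +0.136.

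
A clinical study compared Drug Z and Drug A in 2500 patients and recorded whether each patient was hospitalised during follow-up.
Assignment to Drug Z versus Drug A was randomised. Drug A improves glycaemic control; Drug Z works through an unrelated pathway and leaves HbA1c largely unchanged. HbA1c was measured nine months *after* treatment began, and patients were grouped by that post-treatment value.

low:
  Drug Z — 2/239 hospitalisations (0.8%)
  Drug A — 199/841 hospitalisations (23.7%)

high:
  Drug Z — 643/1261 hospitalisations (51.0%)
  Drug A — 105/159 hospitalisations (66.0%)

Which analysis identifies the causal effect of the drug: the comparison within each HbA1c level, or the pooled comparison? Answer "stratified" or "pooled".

pooled

Within every HbA1c level Drug Z has the lower rate, yet pooled Drug A does — Simpson's reversal.
Because the drug influences HbA1c, HbA1c is a post-treatment mediator, not a confounder. Stratifying on it would bias the estimate; the causal effect is the crude pooled difference.
Pooled: Drug Z 43.0% vs Drug A 30.4%; Drug A is lower overall.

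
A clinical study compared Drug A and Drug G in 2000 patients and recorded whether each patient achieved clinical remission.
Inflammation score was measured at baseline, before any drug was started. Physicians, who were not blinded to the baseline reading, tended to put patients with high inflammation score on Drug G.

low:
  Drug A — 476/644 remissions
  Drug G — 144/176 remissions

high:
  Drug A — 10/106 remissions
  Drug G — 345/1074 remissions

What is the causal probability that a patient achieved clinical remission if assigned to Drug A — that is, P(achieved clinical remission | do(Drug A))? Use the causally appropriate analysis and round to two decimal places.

Inflammation score is set before the drug has any effect — it is not caused by the drug — and it independently drives the outcome. That makes it a confounder, so the causal comparison is within inflammation score levels.
Standardising Drug A to the population inflammation score mix: 0.410·476/644 + 0.590·10/106 = 0.359.

0.36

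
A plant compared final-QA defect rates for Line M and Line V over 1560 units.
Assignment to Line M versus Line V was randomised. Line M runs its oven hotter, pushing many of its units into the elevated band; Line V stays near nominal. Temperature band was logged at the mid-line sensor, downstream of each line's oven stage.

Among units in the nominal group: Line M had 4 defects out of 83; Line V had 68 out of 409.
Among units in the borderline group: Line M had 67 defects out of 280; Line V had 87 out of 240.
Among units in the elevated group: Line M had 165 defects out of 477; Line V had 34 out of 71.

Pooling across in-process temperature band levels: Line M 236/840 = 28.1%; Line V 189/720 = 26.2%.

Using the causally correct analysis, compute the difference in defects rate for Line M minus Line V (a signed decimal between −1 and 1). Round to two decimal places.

Within every in-process temperature band level Line M has the lower rate, yet pooled Line V does — Simpson's reversal.
Because the line influences in-process temperature band, in-process temperature band is a post-treatment mediator, not a confounder. Stratifying on it would bias the estimate; the causal effect is the crude pooled difference.
The causal difference is the pooled difference: 0.281 − 0.263 = +0.018.

+0.02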